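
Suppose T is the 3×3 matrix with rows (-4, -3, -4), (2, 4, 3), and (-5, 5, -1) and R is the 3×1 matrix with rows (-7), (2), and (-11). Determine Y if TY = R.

Since T multiplies Y on the left, Y = T⁻¹R.
T has determinant -5; T⁻¹ = [[19/5, 23/5, -7/5], [13/5, 16/5, -4/5], [-6, -7, 2]].
Y = T⁻¹R = [[19/5, 23/5, -7/5], [13/5, 16/5, -4/5], [-6, -7, 2]] · [[-7], [2], [-11]] = [[-2], [-3], [6]].

Y = [[-2], [-3], [6]]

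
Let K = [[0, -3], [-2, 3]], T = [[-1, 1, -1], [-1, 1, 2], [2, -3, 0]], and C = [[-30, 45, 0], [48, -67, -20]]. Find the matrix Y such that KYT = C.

Y = [[0, 5, -2], [0, 0, 5]]

Y = K⁻¹CT⁻¹ (apply K⁻¹ on the left and T⁻¹ on the right).
det K = -6, so K⁻¹ = [[-1/2, -1/2], [-1/3, 0]].
det T = -3; the adjugate gives T⁻¹ = [[-2, -1, -1], [-4/3, -2/3, -1], [-1/3, 1/3, 0]].
K⁻¹C = [[-9, 11, 10], [10, -15, 0]].
Y = (K⁻¹C)T⁻¹ = [[0, 5, -2], [0, 0, 5]].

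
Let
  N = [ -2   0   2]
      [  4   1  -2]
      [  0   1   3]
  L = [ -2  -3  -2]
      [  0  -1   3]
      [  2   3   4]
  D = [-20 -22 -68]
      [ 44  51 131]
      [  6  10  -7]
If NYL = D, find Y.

Y = [[-2, 4, 4], [1, -1, 1], [-3, 0, -2]]

Y = N⁻¹DL⁻¹ (apply N⁻¹ on the left and L⁻¹ on the right).
det N = -2; the adjugate gives N⁻¹ = [[-5/2, -1, 1], [6, 3, -2], [-2, -1, 1]].
det L = 4, so L⁻¹ = [[-13/4, 3/2, -11/4], [3/2, -1, 3/2], [1/2, 0, 1/2]].
N⁻¹D = [[12, 14, 32], [0, 1, -1], [2, 3, -2]].
Y = (N⁻¹D)L⁻¹ = [[-2, 4, 4], [1, -1, 1], [-3, 0, -2]].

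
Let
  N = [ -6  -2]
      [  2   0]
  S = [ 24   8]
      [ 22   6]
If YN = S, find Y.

Right-multiplying both sides by N⁻¹ gives Y = SN⁻¹.
det N = 4, so N⁻¹ = [[0, 1/2], [-1/2, -3/2]].
Y = SN⁻¹ = [[24, 8], [22, 6]] · [[0, 1/2], [-1/2, -3/2]] = [[-4, 0], [-3, 2]].

Y = [[-4, 0], [-3, 2]]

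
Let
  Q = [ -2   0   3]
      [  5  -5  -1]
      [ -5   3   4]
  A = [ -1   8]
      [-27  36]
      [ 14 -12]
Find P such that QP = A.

Q is on the left of P, so left-multiply by Q⁻¹: P = Q⁻¹A.
det Q = 4, so Q⁻¹ = [[-17/4, 9/4, 15/4], [-15/4, 7/4, 13/4], [-5/2, 3/2, 5/2]].
P = Q⁻¹A = [[-17/4, 9/4, 15/4], [-15/4, 7/4, 13/4], [-5/2, 3/2, 5/2]] · [[-1, 8], [-27, 36], [14, -12]] = [[-4, 2], [2, -6], [-3, 4]].

P = [[-4, 2], [2, -6], [-3, 4]]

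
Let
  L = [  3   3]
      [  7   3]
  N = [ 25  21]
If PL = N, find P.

L is on the right of P, so right-multiply by L⁻¹: P = NL⁻¹.
det L = -12, so L⁻¹ = [[-1/4, 1/4], [7/12, -1/4]].
P = NL⁻¹ = [[25, 21]] · [[-1/4, 1/4], [7/12, -1/4]] = [[6, 1]].

P = [[6, 1]]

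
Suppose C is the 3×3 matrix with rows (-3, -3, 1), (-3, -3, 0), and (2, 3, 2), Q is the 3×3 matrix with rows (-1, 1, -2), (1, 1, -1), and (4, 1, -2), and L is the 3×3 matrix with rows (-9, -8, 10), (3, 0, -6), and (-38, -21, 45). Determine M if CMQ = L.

M = [[0, 3, 2], [-1, -1, -3], [-4, 0, -4]]

Left-multiply by C⁻¹ and right-multiply by Q⁻¹: M = C⁻¹LQ⁻¹.
C has determinant -3; C⁻¹ = [[2, -3, -1], [-2, 8/3, 1], [1, -1, 0]].
Q has determinant 5; Q⁻¹ = [[-1/5, 0, 1/5], [-2/5, 2, -3/5], [-3/5, 1, -2/5]].
C⁻¹L = [[11, 5, -7], [-12, -5, 9], [-12, -8, 16]].
M = (C⁻¹L)Q⁻¹ = [[0, 3, 2], [-1, -1, -3], [-4, 0, -4]].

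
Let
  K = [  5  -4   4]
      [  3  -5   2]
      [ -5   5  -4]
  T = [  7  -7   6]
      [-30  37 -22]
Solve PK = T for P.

P = [[-2, -1, -4], [-3, -5, 0]]

K is on the right of P, so right-multiply by K⁻¹: P = TK⁻¹.
det K = 2, so K⁻¹ = [[5, 2, 6], [1, 0, 1], [-5, -5/2, -13/2]].
P = TK⁻¹ = [[7, -7, 6], [-30, 37, -22]] · [[5, 2, 6], [1, 0, 1], [-5, -5/2, -13/2]] = [[-2, -1, -4], [-3, -5, 0]].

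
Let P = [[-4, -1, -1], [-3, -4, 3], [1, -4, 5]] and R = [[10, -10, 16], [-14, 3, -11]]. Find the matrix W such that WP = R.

W = [[2, -4, 6], [5, -2, 0]]

Since P sits to the right of W, W = RP⁻¹.
P has determinant -2; P⁻¹ = [[4, -9/2, 7/2], [-9, 19/2, -15/2], [-8, 17/2, -13/2]].
W = RP⁻¹ = [[10, -10, 16], [-14, 3, -11]] · [[4, -9/2, 7/2], [-9, 19/2, -15/2], [-8, 17/2, -13/2]] = [[2, -4, 6], [5, -2, 0]].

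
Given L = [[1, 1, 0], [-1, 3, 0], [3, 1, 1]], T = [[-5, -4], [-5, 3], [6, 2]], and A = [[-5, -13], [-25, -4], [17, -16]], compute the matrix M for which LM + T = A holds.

M = [[5, -5], [-5, -4], [1, 1]]

LM = A − T = [[0, -9], [-20, -7], [11, -18]].
L is on the left of M, so left-multiply by L⁻¹: M = L⁻¹(A − T).
det L = 4, so L⁻¹ = [[3/4, -1/4, 0], [1/4, 1/4, 0], [-5/2, 1/2, 1]].
M = L⁻¹(A − T) = [[5, -5], [-5, -4], [1, 1]].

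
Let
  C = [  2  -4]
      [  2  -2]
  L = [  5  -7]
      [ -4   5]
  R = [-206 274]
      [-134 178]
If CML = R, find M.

Left-multiply by C⁻¹ and right-multiply by L⁻¹: M = C⁻¹RL⁻¹.
C has determinant 4; C⁻¹ = [[-1/2, 1], [-1/2, 1/2]].
det L = -3, so L⁻¹ = [[-5/3, -7/3], [-4/3, -5/3]].
C⁻¹R = [[-31, 41], [36, -48]].
M = (C⁻¹R)L⁻¹ = [[-3, 4], [4, -4]].

M = [[-3, 4], [4, -4]]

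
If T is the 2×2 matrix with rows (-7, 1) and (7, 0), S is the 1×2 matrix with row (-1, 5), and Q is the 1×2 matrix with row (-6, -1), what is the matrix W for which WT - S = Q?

W = [[4, 3]]

WT = Q + S = [[-7, 4]].
Since T sits to the right of W, W = (Q + S)T⁻¹.
T has determinant -7; T⁻¹ = [[0, 1/7], [1, 1]].
W = (Q + S)T⁻¹ = [[4, 3]].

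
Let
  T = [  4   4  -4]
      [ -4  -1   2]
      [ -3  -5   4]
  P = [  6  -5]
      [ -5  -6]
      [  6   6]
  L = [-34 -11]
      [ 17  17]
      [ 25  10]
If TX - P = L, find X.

X = [[-1, -3], [-4, -3], [2, -2]]

TX = L + P = [[-28, -16], [12, 11], [31, 16]].
T is on the left of X, so left-multiply by T⁻¹: X = T⁻¹(L + P).
det T = -4; the adjugate gives T⁻¹ = [[-3/2, -1, -1], [-5/2, -1, -2], [-17/4, -2, -3]].
X = T⁻¹(L + P) = [[-1, -3], [-4, -3], [2, -2]].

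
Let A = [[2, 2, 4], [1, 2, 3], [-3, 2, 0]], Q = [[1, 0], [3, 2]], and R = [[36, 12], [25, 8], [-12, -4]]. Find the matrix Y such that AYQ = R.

Y = A⁻¹RQ⁻¹ (apply A⁻¹ on the left and Q⁻¹ on the right).
A has determinant 2; A⁻¹ = [[-3, 4, -1], [-9/2, 6, -1], [4, -5, 1]].
det Q = 2, so Q⁻¹ = [[1, 0], [-3/2, 1/2]].
A⁻¹R = [[4, 0], [0, -2], [7, 4]].
Y = (A⁻¹R)Q⁻¹ = [[4, 0], [3, -1], [1, 2]].

Y = [[4, 0], [3, -1], [1, 2]]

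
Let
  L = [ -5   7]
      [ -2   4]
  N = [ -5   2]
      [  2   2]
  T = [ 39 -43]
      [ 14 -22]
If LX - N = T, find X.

X = [[-4, 4], [2, -3]]

LX = T + N = [[34, -41], [16, -20]].
Left-multiplying both sides by L⁻¹ gives X = L⁻¹(T + N).
L has determinant -6; L⁻¹ = [[-2/3, 7/6], [-1/3, 5/6]].
X = L⁻¹(T + N) = [[-4, 4], [2, -3]].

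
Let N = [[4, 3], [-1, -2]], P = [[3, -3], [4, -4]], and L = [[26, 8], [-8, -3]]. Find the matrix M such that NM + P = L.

M = [[2, 5], [5, -3]]

NM = L − P = [[23, 11], [-12, 1]].
Left-multiplying both sides by N⁻¹ gives M = N⁻¹(L − P).
det N = -5; the adjugate gives N⁻¹ = [[2/5, 3/5], [-1/5, -4/5]].
M = N⁻¹(L − P) = [[2, 5], [5, -3]].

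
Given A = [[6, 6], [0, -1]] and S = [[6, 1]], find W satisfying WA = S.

W = [[1, 5]]

Right-multiplying both sides by A⁻¹ gives W = SA⁻¹.
A has determinant -6; A⁻¹ = [[1/6, 1], [0, -1]].
W = SA⁻¹ = [[6, 1]] · [[1/6, 1], [0, -1]] = [[1, 5]].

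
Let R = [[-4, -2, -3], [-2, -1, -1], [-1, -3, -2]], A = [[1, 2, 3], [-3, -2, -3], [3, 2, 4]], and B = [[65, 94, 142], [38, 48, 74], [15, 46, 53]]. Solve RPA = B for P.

P = R⁻¹BA⁻¹ (apply R⁻¹ on the left and A⁻¹ on the right).
det R = -5; the adjugate gives R⁻¹ = [[1/5, -1, 1/5], [3/5, -1, -2/5], [-1, 2, 0]].
det A = 4, so A⁻¹ = [[-1/2, -1/2, 0], [3/4, -5/4, -3/2], [0, 1, 1]].
R⁻¹B = [[-22, -20, -35], [-5, -10, -10], [11, 2, 6]].
P = (R⁻¹B)A⁻¹ = [[-4, 1, -5], [-5, 5, 5], [-4, -2, 3]].

P = [[-4, 1, -5], [-5, 5, 5], [-4, -2, 3]]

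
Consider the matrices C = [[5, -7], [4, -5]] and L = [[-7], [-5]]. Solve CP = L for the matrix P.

Left-multiplying both sides by C⁻¹ gives P = C⁻¹L.
C has determinant 3; C⁻¹ = [[-5/3, 7/3], [-4/3, 5/3]].
P = C⁻¹L = [[-5/3, 7/3], [-4/3, 5/3]] · [[-7], [-5]] = [[0], [1]].

P = [[0], [1]]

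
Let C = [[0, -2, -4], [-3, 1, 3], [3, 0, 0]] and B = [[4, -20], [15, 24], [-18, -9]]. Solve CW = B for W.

W = [[-6, -3], [0, 0], [-1, 5]]

C is on the left of W, so left-multiply by C⁻¹: W = C⁻¹B.
det C = -6; the adjugate gives C⁻¹ = [[0, 0, 1/3], [-3/2, -2, -2], [1/2, 1, 1]].
W = C⁻¹B = [[0, 0, 1/3], [-3/2, -2, -2], [1/2, 1, 1]] · [[4, -20], [15, 24], [-18, -9]] = [[-6, -3], [0, 0], [-1, 5]].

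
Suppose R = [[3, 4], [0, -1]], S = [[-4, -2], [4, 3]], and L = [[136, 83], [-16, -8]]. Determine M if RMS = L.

M = R⁻¹LS⁻¹ (apply R⁻¹ on the left and S⁻¹ on the right).
det R = -3, so R⁻¹ = [[1/3, 4/3], [0, -1]].
S has determinant -4; S⁻¹ = [[-3/4, -1/2], [1, 1]].
R⁻¹L = [[24, 17], [16, 8]].
M = (R⁻¹L)S⁻¹ = [[-1, 5], [-4, 0]].

M = [[-1, 5], [-4, 0]]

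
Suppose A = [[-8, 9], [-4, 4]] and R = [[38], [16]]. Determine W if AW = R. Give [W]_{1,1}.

A is on the left of W, so left-multiply by A⁻¹: W = A⁻¹R.
det A = 4; the adjugate gives A⁻¹ = [[1, -9/4], [1, -2]].
W = A⁻¹R = [[1, -9/4], [1, -2]] · [[38], [16]] = [[2], [6]].

2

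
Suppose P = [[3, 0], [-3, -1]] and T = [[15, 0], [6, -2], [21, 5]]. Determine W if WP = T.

P is on the right of W, so right-multiply by P⁻¹: W = TP⁻¹.
det P = -3; the adjugate gives P⁻¹ = [[1/3, 0], [-1, -1]].
W = TP⁻¹ = [[15, 0], [6, -2], [21, 5]] · [[1/3, 0], [-1, -1]] = [[5, 0], [4, 2], [2, -5]].

W = [[5, 0], [4, 2], [2, -5]]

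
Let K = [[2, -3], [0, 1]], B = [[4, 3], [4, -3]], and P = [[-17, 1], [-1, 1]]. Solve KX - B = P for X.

X = [[-2, -1], [3, -2]]

KX = P + B = [[-13, 4], [3, -2]].
Since K multiplies X on the left, X = K⁻¹(P + B).
det K = 2; the adjugate gives K⁻¹ = [[1/2, 3/2], [0, 1]].
X = K⁻¹(P + B) = [[-2, -1], [3, -2]].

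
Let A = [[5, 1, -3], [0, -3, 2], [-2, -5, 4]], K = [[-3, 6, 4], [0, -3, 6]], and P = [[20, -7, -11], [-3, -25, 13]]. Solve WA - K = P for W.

WA = P + K = [[17, -1, -7], [-3, -28, 19]].
A is on the right of W, so right-multiply by A⁻¹: W = (P + K)A⁻¹.
det A = 4; the adjugate gives A⁻¹ = [[-1/2, 11/4, -7/4], [-1, 7/2, -5/2], [-3/2, 23/4, -15/4]].
W = (P + K)A⁻¹ = [[3, 3, -1], [1, 3, 4]].

W = [[3, 3, -1], [1, 3, 4]]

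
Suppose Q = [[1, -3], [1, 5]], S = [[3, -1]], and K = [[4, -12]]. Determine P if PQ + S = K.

P = [[2, -1]]

PQ = K − S = [[1, -11]].
Right-multiplying both sides by Q⁻¹ gives P = (K − S)Q⁻¹.
det Q = 8, so Q⁻¹ = [[5/8, 3/8], [-1/8, 1/8]].
P = (K − S)Q⁻¹ = [[2, -1]].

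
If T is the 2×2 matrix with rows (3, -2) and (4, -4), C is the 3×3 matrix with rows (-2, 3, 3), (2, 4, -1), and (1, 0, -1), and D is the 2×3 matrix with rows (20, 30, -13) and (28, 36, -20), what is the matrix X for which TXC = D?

X = T⁻¹DC⁻¹ (apply T⁻¹ on the left and C⁻¹ on the right).
T has determinant -4; T⁻¹ = [[1, -1/2], [1, -3/4]].
det C = -1, so C⁻¹ = [[4, -3, 15], [-1, 1, -4], [4, -3, 14]].
T⁻¹D = [[6, 12, -3], [-1, 3, 2]].
X = (T⁻¹D)C⁻¹ = [[0, 3, 0], [1, 0, 1]].

X = [[0, 3, 0], [1, 0, 1]]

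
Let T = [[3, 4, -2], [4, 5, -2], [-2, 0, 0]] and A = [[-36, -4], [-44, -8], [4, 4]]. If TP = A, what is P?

Since T multiplies P on the left, P = T⁻¹A.
det T = -4, so T⁻¹ = [[0, 0, -1/2], [-1, 1, 1/2], [-5/2, 2, 1/4]].
P = T⁻¹A = [[0, 0, -1/2], [-1, 1, 1/2], [-5/2, 2, 1/4]] · [[-36, -4], [-44, -8], [4, 4]] = [[-2, -2], [-6, -2], [3, -5]].

P = [[-2, -2], [-6, -2], [3, -5]]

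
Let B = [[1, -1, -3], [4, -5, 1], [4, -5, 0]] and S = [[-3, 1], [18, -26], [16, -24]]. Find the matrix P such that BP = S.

P = [[-1, -1], [-4, 4], [2, -2]]

Left-multiplying both sides by B⁻¹ gives P = B⁻¹S.
det B = 1, so B⁻¹ = [[5, 15, -16], [4, 12, -13], [0, 1, -1]].
P = B⁻¹S = [[5, 15, -16], [4, 12, -13], [0, 1, -1]] · [[-3, 1], [18, -26], [16, -24]] = [[-1, -1], [-4, 4], [2, -2]].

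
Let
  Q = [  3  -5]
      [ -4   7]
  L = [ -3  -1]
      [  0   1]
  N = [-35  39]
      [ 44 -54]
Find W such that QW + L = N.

QW = N − L = [[-32, 40], [44, -55]].
Left-multiplying both sides by Q⁻¹ gives W = Q⁻¹(N − L).
Q has determinant 1; Q⁻¹ = [[7, 5], [4, 3]].
W = Q⁻¹(N − L) = [[-4, 5], [4, -5]].

W = [[-4, 5], [4, -5]]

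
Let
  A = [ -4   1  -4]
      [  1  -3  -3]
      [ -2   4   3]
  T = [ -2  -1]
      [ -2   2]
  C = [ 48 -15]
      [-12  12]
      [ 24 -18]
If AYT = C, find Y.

Y = [[3, 3], [1, -1], [0, 0]]

Left-multiply by A⁻¹ and right-multiply by T⁻¹: Y = A⁻¹CT⁻¹.
det A = -1; the adjugate gives A⁻¹ = [[-3, 19, 15], [-3, 20, 16], [2, -14, -11]].
T has determinant -6; T⁻¹ = [[-1/3, -1/6], [-1/3, 1/3]].
A⁻¹C = [[-12, 3], [0, -3], [0, 0]].
Y = (A⁻¹C)T⁻¹ = [[3, 3], [1, -1], [0, 0]].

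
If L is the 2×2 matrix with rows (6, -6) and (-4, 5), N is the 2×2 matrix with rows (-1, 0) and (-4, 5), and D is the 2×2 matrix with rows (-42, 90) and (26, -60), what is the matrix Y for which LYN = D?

Y = [[-3, 3], [2, 0]]

Left-multiply by L⁻¹ and right-multiply by N⁻¹: Y = L⁻¹DN⁻¹.
L has determinant 6; L⁻¹ = [[5/6, 1], [2/3, 1]].
det N = -5; the adjugate gives N⁻¹ = [[-1, 0], [-4/5, 1/5]].
L⁻¹D = [[-9, 15], [-2, 0]].
Y = (L⁻¹D)N⁻¹ = [[-3, 3], [2, 0]].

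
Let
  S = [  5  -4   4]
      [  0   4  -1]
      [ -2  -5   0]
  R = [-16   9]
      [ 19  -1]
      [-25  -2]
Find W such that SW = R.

W = [[0, 1], [5, 0], [1, 1]]

S is on the left of W, so left-multiply by S⁻¹: W = S⁻¹R.
det S = -1, so S⁻¹ = [[5, 20, 12], [-2, -8, -5], [-8, -33, -20]].
W = S⁻¹R = [[5, 20, 12], [-2, -8, -5], [-8, -33, -20]] · [[-16, 9], [19, -1], [-25, -2]] = [[0, 1], [5, 0], [1, 1]].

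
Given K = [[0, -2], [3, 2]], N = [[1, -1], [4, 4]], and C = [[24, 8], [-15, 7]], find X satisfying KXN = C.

X = [[-1, 1], [-4, -2]]

Isolating X: multiply by K⁻¹ from the left and N⁻¹ from the right, so X = K⁻¹CN⁻¹.
det K = 6, so K⁻¹ = [[1/3, 1/3], [-1/2, 0]].
det N = 8, so N⁻¹ = [[1/2, 1/8], [-1/2, 1/8]].
K⁻¹C = [[3, 5], [-12, -4]].
X = (K⁻¹C)N⁻¹ = [[-1, 1], [-4, -2]].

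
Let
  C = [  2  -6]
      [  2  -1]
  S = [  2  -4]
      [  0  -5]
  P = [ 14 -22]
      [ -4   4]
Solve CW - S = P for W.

CW = P + S = [[16, -26], [-4, -1]].
Since C multiplies W on the left, W = C⁻¹(P + S).
det C = 10, so C⁻¹ = [[-1/10, 3/5], [-1/5, 1/5]].
W = C⁻¹(P + S) = [[-4, 2], [-4, 5]].

W = [[-4, 2], [-4, 5]]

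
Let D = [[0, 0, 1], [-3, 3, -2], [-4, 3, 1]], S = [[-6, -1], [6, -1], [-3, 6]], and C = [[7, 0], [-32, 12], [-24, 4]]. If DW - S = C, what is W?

DW = C + S = [[1, -1], [-26, 11], [-27, 10]].
Since D multiplies W on the left, W = D⁻¹(C + S).
det D = 3; the adjugate gives D⁻¹ = [[3, 1, -1], [11/3, 4/3, -1], [1, 0, 0]].
W = D⁻¹(C + S) = [[4, -2], [-4, 1], [1, -1]].

W = [[4, -2], [-4, 1], [1, -1]]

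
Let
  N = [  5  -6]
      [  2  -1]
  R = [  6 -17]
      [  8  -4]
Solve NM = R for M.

Left-multiplying both sides by N⁻¹ gives M = N⁻¹R.
N has determinant 7; N⁻¹ = [[-1/7, 6/7], [-2/7, 5/7]].
M = N⁻¹R = [[-1/7, 6/7], [-2/7, 5/7]] · [[6, -17], [8, -4]] = [[6, -1], [4, 2]].

M = [[6, -1], [4, 2]]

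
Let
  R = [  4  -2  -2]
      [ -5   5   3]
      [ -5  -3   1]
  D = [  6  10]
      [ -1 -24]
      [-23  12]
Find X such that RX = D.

X = [[4, 1], [2, -5], [3, 2]]

Since R multiplies X on the left, X = R⁻¹D.
det R = -4; the adjugate gives R⁻¹ = [[-7/2, -2, -1], [5/2, 3/2, 1/2], [-10, -11/2, -5/2]].
X = R⁻¹D = [[-7/2, -2, -1], [5/2, 3/2, 1/2], [-10, -11/2, -5/2]] · [[6, 10], [-1, -24], [-23, 12]] = [[4, 1], [2, -5], [3, 2]].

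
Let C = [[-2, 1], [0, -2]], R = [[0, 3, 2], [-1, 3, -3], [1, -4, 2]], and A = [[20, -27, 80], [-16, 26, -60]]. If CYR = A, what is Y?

Y = C⁻¹AR⁻¹ (apply C⁻¹ on the left and R⁻¹ on the right).
C has determinant 4; C⁻¹ = [[-1/2, -1/4], [0, -1/2]].
det R = -1, so R⁻¹ = [[6, 14, 15], [1, 2, 2], [-1, -3, -3]].
C⁻¹A = [[-6, 7, -25], [8, -13, 30]].
Y = (C⁻¹A)R⁻¹ = [[-4, 5, -1], [5, -4, 4]].

Y = [[-4, 5, -1], [5, -4, 4]]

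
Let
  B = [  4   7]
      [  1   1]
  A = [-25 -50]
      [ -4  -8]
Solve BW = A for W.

Left-multiplying both sides by B⁻¹ gives W = B⁻¹A.
det B = -3; the adjugate gives B⁻¹ = [[-1/3, 7/3], [1/3, -4/3]].
W = B⁻¹A = [[-1/3, 7/3], [1/3, -4/3]] · [[-25, -50], [-4, -8]] = [[-1, -2], [-3, -6]].

W = [[-1, -2], [-3, -6]]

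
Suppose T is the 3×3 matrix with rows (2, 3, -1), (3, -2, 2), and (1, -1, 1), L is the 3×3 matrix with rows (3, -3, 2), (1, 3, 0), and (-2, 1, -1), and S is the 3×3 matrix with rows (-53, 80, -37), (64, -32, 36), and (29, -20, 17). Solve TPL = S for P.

Left-multiply by T⁻¹ and right-multiply by L⁻¹: P = T⁻¹SL⁻¹.
T has determinant -2; T⁻¹ = [[0, 1, -2], [1/2, -3/2, 7/2], [1/2, -5/2, 13/2]].
det L = 2; the adjugate gives L⁻¹ = [[-3/2, -1/2, -3], [1/2, 1/2, 1], [7/2, 3/2, 6]].
T⁻¹S = [[6, 8, 2], [-21, 18, -13], [2, -10, 2]].
P = (T⁻¹S)L⁻¹ = [[2, 4, 2], [-5, 0, 3], [-1, -3, -4]].

P = [[2, 4, 2], [-5, 0, 3], [-1, -3, -4]]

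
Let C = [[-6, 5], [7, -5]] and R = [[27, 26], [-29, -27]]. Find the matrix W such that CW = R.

W = [[-2, -1], [3, 4]]

C is on the left of W, so left-multiply by C⁻¹: W = C⁻¹R.
det C = -5; the adjugate gives C⁻¹ = [[1, 1], [7/5, 6/5]].
W = C⁻¹R = [[1, 1], [7/5, 6/5]] · [[27, 26], [-29, -27]] = [[-2, -1], [3, 4]].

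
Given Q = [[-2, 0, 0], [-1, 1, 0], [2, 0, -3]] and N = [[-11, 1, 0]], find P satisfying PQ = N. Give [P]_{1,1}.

Right-multiplying both sides by Q⁻¹ gives P = NQ⁻¹.
Q has determinant 6; Q⁻¹ = [[-1/2, 0, 0], [-1/2, 1, 0], [-1/3, 0, -1/3]].
P = NQ⁻¹ = [[-11, 1, 0]] · [[-1/2, 0, 0], [-1/2, 1, 0], [-1/3, 0, -1/3]] = [[5, 1, 0]].

5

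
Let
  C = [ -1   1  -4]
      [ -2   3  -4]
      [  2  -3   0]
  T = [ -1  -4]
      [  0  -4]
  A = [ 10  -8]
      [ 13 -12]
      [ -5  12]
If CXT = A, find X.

Left-multiply by C⁻¹ and right-multiply by T⁻¹: X = C⁻¹AT⁻¹.
det C = 4, so C⁻¹ = [[-3, 3, 2], [-2, 2, 1], [0, -1/4, -1/4]].
T has determinant 4; T⁻¹ = [[-1, 1], [0, -1/4]].
C⁻¹A = [[-1, 12], [1, 4], [-2, 0]].
X = (C⁻¹A)T⁻¹ = [[1, -4], [-1, 0], [2, -2]].

X = [[1, -4], [-1, 0], [2, -2]]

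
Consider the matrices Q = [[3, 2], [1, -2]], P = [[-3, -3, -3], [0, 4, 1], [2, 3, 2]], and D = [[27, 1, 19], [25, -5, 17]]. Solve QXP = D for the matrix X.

Left-multiply by Q⁻¹ and right-multiply by P⁻¹: X = Q⁻¹DP⁻¹.
Q has determinant -8; Q⁻¹ = [[1/4, 1/4], [1/8, -3/8]].
det P = 3, so P⁻¹ = [[5/3, -1, 3], [2/3, 0, 1], [-8/3, 1, -4]].
Q⁻¹D = [[13, -1, 9], [-6, 2, -4]].
X = (Q⁻¹D)P⁻¹ = [[-3, -4, 2], [2, 2, 0]].

X = [[-3, -4, 2], [2, 2, 0]]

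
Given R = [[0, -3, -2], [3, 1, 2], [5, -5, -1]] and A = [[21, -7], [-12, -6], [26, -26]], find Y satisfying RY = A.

Y = [[1, -1], [-3, 5], [-6, -4]]

R is on the left of Y, so left-multiply by R⁻¹: Y = R⁻¹A.
R has determinant 1; R⁻¹ = [[9, 7, -4], [13, 10, -6], [-20, -15, 9]].
Y = R⁻¹A = [[9, 7, -4], [13, 10, -6], [-20, -15, 9]] · [[21, -7], [-12, -6], [26, -26]] = [[1, -1], [-3, 5], [-6, -4]].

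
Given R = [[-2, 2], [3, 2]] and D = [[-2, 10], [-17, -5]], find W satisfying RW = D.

W = [[-3, -3], [-4, 2]]

Since R multiplies W on the left, W = R⁻¹D.
det R = -10; the adjugate gives R⁻¹ = [[-1/5, 1/5], [3/10, 1/5]].
W = R⁻¹D = [[-1/5, 1/5], [3/10, 1/5]] · [[-2, 10], [-17, -5]] = [[-3, -3], [-4, 2]].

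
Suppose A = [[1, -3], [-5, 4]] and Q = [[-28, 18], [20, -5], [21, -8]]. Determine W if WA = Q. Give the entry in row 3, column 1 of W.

A is on the right of W, so right-multiply by A⁻¹: W = QA⁻¹.
A has determinant -11; A⁻¹ = [[-4/11, -3/11], [-5/11, -1/11]].
W = QA⁻¹ = [[-28, 18], [20, -5], [21, -8]] · [[-4/11, -3/11], [-5/11, -1/11]] = [[2, 6], [-5, -5], [-4, -5]].

-4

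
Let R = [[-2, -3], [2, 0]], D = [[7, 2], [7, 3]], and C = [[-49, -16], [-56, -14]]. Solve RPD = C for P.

P = R⁻¹CD⁻¹ (apply R⁻¹ on the left and D⁻¹ on the right).
det R = 6, so R⁻¹ = [[0, 1/2], [-1/3, -1/3]].
D has determinant 7; D⁻¹ = [[3/7, -2/7], [-1, 1]].
R⁻¹C = [[-28, -7], [35, 10]].
P = (R⁻¹C)D⁻¹ = [[-5, 1], [5, 0]].

P = [[-5, 1], [5, 0]]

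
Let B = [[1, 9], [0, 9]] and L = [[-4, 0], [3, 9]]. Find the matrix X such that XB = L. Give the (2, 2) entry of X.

-2

B is on the right of X, so right-multiply by B⁻¹: X = LB⁻¹.
det B = 9; the adjugate gives B⁻¹ = [[1, -1], [0, 1/9]].
X = LB⁻¹ = [[-4, 0], [3, 9]] · [[1, -1], [0, 1/9]] = [[-4, 4], [3, -2]].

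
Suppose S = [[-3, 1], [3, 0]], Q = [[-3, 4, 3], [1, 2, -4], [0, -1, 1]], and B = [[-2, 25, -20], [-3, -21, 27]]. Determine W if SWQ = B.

Isolating W: multiply by S⁻¹ from the left and Q⁻¹ from the right, so W = S⁻¹BQ⁻¹.
det S = -3; the adjugate gives S⁻¹ = [[0, 1/3], [1, 1]].
det Q = -1; the adjugate gives Q⁻¹ = [[2, 7, 22], [1, 3, 9], [1, 3, 10]].
S⁻¹B = [[-1, -7, 9], [-5, 4, 7]].
W = (S⁻¹B)Q⁻¹ = [[0, -1, 5], [1, -2, -4]].

W = [[0, -1, 5], [1, -2, -4]]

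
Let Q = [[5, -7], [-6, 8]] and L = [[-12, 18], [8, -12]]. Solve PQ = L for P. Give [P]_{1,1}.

-6

Q is on the right of P, so right-multiply by Q⁻¹: P = LQ⁻¹.
det Q = -2, so Q⁻¹ = [[-4, -7/2], [-3, -5/2]].
P = LQ⁻¹ = [[-12, 18], [8, -12]] · [[-4, -7/2], [-3, -5/2]] = [[-6, -3], [4, 2]].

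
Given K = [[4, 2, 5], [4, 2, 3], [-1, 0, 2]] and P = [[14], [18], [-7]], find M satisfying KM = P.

Since K multiplies M on the left, M = K⁻¹P.
det K = 4, so K⁻¹ = [[1, -1, -1], [-11/4, 13/4, 2], [1/2, -1/2, 0]].
M = K⁻¹P = [[1, -1, -1], [-11/4, 13/4, 2], [1/2, -1/2, 0]] · [[14], [18], [-7]] = [[3], [6], [-2]].

M = [[3], [6], [-2]]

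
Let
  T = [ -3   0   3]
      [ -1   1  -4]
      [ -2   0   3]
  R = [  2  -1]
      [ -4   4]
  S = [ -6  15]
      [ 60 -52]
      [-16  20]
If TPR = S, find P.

P = [[-5, 0], [-5, -3], [-2, 2]]

Left-multiply by T⁻¹ and right-multiply by R⁻¹: P = T⁻¹SR⁻¹.
det T = -3, so T⁻¹ = [[-1, 0, 1], [-11/3, 1, 5], [-2/3, 0, 1]].
R has determinant 4; R⁻¹ = [[1, 1/4], [1, 1/2]].
T⁻¹S = [[-10, 5], [2, -7], [-12, 10]].
P = (T⁻¹S)R⁻¹ = [[-5, 0], [-5, -3], [-2, 2]].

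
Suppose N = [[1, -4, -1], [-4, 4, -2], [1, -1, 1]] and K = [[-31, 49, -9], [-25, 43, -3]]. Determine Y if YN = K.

Right-multiplying both sides by N⁻¹ gives Y = KN⁻¹.
N has determinant -6; N⁻¹ = [[-1/3, -5/6, -2], [-1/3, -1/3, -1], [0, 1/2, 2]].
Y = KN⁻¹ = [[-31, 49, -9], [-25, 43, -3]] · [[-1/3, -5/6, -2], [-1/3, -1/3, -1], [0, 1/2, 2]] = [[-6, 5, -5], [-6, 5, 1]].

Y = [[-6, 5, -5], [-6, 5, 1]]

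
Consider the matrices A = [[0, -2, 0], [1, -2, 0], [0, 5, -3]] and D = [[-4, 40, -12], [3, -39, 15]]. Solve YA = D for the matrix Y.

A is on the right of Y, so right-multiply by A⁻¹: Y = DA⁻¹.
det A = -6; the adjugate gives A⁻¹ = [[-1, 1, 0], [-1/2, 0, 0], [-5/6, 0, -1/3]].
Y = DA⁻¹ = [[-4, 40, -12], [3, -39, 15]] · [[-1, 1, 0], [-1/2, 0, 0], [-5/6, 0, -1/3]] = [[-6, -4, 4], [4, 3, -5]].

Y = [[-6, -4, 4], [4, 3, -5]]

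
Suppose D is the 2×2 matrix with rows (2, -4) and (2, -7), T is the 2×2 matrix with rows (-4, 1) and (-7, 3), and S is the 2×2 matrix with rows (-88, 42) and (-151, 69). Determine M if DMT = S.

M = [[-3, 2], [0, -3]]

M = D⁻¹ST⁻¹ (apply D⁻¹ on the left and T⁻¹ on the right).
det D = -6, so D⁻¹ = [[7/6, -2/3], [1/3, -1/3]].
det T = -5, so T⁻¹ = [[-3/5, 1/5], [-7/5, 4/5]].
D⁻¹S = [[-2, 3], [21, -9]].
M = (D⁻¹S)T⁻¹ = [[-3, 2], [0, -3]].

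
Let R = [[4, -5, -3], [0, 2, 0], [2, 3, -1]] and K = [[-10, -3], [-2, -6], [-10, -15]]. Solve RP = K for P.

R is on the left of P, so left-multiply by R⁻¹: P = R⁻¹K.
det R = 4; the adjugate gives R⁻¹ = [[-1/2, -7/2, 3/2], [0, 1/2, 0], [-1, -11/2, 2]].
P = R⁻¹K = [[-1/2, -7/2, 3/2], [0, 1/2, 0], [-1, -11/2, 2]] · [[-10, -3], [-2, -6], [-10, -15]] = [[-3, 0], [-1, -3], [1, 6]].

P = [[-3, 0], [-1, -3], [1, 6]]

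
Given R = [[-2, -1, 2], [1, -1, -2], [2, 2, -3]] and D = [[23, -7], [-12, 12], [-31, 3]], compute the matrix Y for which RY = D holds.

Since R multiplies Y on the left, Y = R⁻¹D.
R has determinant -5; R⁻¹ = [[-7/5, -1/5, -4/5], [1/5, -2/5, 2/5], [-4/5, -2/5, -3/5]].
Y = R⁻¹D = [[-7/5, -1/5, -4/5], [1/5, -2/5, 2/5], [-4/5, -2/5, -3/5]] · [[23, -7], [-12, 12], [-31, 3]] = [[-5, 5], [-3, -5], [5, -1]].

Y = [[-5, 5], [-3, -5], [5, -1]]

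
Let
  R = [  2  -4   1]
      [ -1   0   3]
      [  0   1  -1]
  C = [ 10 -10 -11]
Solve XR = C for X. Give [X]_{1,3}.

2

Since R sits to the right of X, X = CR⁻¹.
det R = -3; the adjugate gives R⁻¹ = [[1, 1, 4], [1/3, 2/3, 7/3], [1/3, 2/3, 4/3]].
X = CR⁻¹ = [[10, -10, -11]] · [[1, 1, 4], [1/3, 2/3, 7/3], [1/3, 2/3, 4/3]] = [[3, -4, 2]].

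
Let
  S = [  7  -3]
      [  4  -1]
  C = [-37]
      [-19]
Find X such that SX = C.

X = [[-4], [3]]

Since S multiplies X on the left, X = S⁻¹C.
det S = 5; the adjugate gives S⁻¹ = [[-1/5, 3/5], [-4/5, 7/5]].
X = S⁻¹C = [[-1/5, 3/5], [-4/5, 7/5]] · [[-37], [-19]] = [[-4], [3]].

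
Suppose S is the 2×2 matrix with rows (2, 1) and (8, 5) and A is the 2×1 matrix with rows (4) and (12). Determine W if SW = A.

Left-multiplying both sides by S⁻¹ gives W = S⁻¹A.
det S = 2; the adjugate gives S⁻¹ = [[5/2, -1/2], [-4, 1]].
W = S⁻¹A = [[5/2, -1/2], [-4, 1]] · [[4], [12]] = [[4], [-4]].

W = [[4], [-4]]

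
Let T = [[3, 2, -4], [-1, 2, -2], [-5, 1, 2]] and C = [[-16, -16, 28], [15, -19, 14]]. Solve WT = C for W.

W = [[-6, -2, 0], [-2, -6, -3]]

T is on the right of W, so right-multiply by T⁻¹: W = CT⁻¹.
T has determinant 6; T⁻¹ = [[1, -4/3, 2/3], [2, -7/3, 5/3], [3/2, -13/6, 4/3]].
W = CT⁻¹ = [[-16, -16, 28], [15, -19, 14]] · [[1, -4/3, 2/3], [2, -7/3, 5/3], [3/2, -13/6, 4/3]] = [[-6, -2, 0], [-2, -6, -3]].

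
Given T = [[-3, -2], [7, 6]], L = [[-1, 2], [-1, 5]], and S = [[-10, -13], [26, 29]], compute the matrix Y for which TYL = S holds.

Y = [[-5, 3], [-3, 1]]

Left-multiply by T⁻¹ and right-multiply by L⁻¹: Y = T⁻¹SL⁻¹.
det T = -4, so T⁻¹ = [[-3/2, -1/2], [7/4, 3/4]].
L has determinant -3; L⁻¹ = [[-5/3, 2/3], [-1/3, 1/3]].
T⁻¹S = [[2, 5], [2, -1]].
Y = (T⁻¹S)L⁻¹ = [[-5, 3], [-3, 1]].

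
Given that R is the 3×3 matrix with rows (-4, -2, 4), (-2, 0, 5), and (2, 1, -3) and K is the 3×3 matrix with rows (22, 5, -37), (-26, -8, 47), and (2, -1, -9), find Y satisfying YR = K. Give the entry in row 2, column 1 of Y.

Right-multiplying both sides by R⁻¹ gives Y = KR⁻¹.
det R = 4; the adjugate gives R⁻¹ = [[-5/4, -1/2, -5/2], [1, 1, 3], [-1/2, 0, -1]].
Y = KR⁻¹ = [[22, 5, -37], [-26, -8, 47], [2, -1, -9]] · [[-5/4, -1/2, -5/2], [1, 1, 3], [-1/2, 0, -1]] = [[-4, -6, -3], [1, 5, -6], [1, -2, 1]].

1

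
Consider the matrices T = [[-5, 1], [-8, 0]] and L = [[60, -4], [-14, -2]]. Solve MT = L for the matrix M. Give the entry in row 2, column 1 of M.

-2

Since T sits to the right of M, M = LT⁻¹.
T has determinant 8; T⁻¹ = [[0, -1/8], [1, -5/8]].
M = LT⁻¹ = [[60, -4], [-14, -2]] · [[0, -1/8], [1, -5/8]] = [[-4, -5], [-2, 3]].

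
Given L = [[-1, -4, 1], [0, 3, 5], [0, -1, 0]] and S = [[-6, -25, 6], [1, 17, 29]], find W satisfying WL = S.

L is on the right of W, so right-multiply by L⁻¹: W = SL⁻¹.
det L = -5, so L⁻¹ = [[-1, 1/5, 23/5], [0, 0, -1], [0, 1/5, 3/5]].
W = SL⁻¹ = [[-6, -25, 6], [1, 17, 29]] · [[-1, 1/5, 23/5], [0, 0, -1], [0, 1/5, 3/5]] = [[6, 0, 1], [-1, 6, 5]].

W = [[6, 0, 1], [-1, 6, 5]]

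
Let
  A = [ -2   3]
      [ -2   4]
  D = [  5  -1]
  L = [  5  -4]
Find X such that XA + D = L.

XA = L − D = [[0, -3]].
A is on the right of X, so right-multiply by A⁻¹: X = (L − D)A⁻¹.
A has determinant -2; A⁻¹ = [[-2, 3/2], [-1, 1]].
X = (L − D)A⁻¹ = [[3, -3]].

X = [[3, -3]]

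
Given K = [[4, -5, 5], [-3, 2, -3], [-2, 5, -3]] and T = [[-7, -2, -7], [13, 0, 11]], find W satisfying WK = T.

Since K sits to the right of W, W = TK⁻¹.
K has determinant -4; K⁻¹ = [[-9/4, -5/2, -5/4], [3/4, 1/2, 3/4], [11/4, 5/2, 7/4]].
W = TK⁻¹ = [[-7, -2, -7], [13, 0, 11]] · [[-9/4, -5/2, -5/4], [3/4, 1/2, 3/4], [11/4, 5/2, 7/4]] = [[-5, -1, -5], [1, -5, 3]].

W = [[-5, -1, -5], [1, -5, 3]]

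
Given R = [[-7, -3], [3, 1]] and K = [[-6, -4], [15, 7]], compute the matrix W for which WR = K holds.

Right-multiplying both sides by R⁻¹ gives W = KR⁻¹.
R has determinant 2; R⁻¹ = [[1/2, 3/2], [-3/2, -7/2]].
W = KR⁻¹ = [[-6, -4], [15, 7]] · [[1/2, 3/2], [-3/2, -7/2]] = [[3, 5], [-3, -2]].

W = [[3, 5], [-3, -2]]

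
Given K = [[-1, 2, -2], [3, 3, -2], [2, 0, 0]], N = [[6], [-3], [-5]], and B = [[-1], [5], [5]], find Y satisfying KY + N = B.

Y = [[5], [-5], [-4]]

KY = B − N = [[-7], [8], [10]].
Since K multiplies Y on the left, Y = K⁻¹(B − N).
det K = 4, so K⁻¹ = [[0, 0, 1/2], [-1, 1, -2], [-3/2, 1, -9/4]].
Y = K⁻¹(B − N) = [[5], [-5], [-4]].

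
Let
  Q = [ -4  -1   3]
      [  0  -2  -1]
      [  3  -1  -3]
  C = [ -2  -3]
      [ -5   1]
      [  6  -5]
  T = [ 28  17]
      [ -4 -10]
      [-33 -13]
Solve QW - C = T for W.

QW = T + C = [[26, 14], [-9, -9], [-27, -18]].
Since Q multiplies W on the left, W = Q⁻¹(T + C).
det Q = 1, so Q⁻¹ = [[5, -6, 7], [-3, 3, -4], [6, -7, 8]].
W = Q⁻¹(T + C) = [[-5, -2], [3, 3], [3, 3]].

W = [[-5, -2], [3, 3], [3, 3]]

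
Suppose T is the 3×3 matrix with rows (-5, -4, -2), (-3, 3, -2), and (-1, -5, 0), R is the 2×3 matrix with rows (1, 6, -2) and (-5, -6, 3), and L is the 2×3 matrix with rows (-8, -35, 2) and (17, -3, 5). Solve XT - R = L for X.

X = [[2, -2, 3], [1, -5, -2]]

XT = L + R = [[-7, -29, 0], [12, -9, 8]].
Since T sits to the right of X, X = (L + R)T⁻¹.
det T = 6, so T⁻¹ = [[-5/3, 5/3, 7/3], [1/3, -1/3, -2/3], [3, -7/2, -9/2]].
X = (L + R)T⁻¹ = [[2, -2, 3], [1, -5, -2]].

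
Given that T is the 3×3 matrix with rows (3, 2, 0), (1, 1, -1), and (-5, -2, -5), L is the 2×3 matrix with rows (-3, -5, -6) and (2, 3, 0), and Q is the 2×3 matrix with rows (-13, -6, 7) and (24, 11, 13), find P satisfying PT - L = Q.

P = [[-5, -1, 0], [3, 2, -3]]

PT = Q + L = [[-16, -11, 1], [26, 14, 13]].
Right-multiplying both sides by T⁻¹ gives P = (Q + L)T⁻¹.
T has determinant -1; T⁻¹ = [[7, -10, 2], [-10, 15, -3], [-3, 4, -1]].
P = (Q + L)T⁻¹ = [[-5, -1, 0], [3, 2, -3]].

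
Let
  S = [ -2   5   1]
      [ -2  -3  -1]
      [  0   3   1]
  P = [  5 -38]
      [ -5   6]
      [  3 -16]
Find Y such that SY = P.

Y = [[1, 5], [2, -6], [-3, 2]]

S is on the left of Y, so left-multiply by S⁻¹: Y = S⁻¹P.
det S = 4; the adjugate gives S⁻¹ = [[0, -1/2, -1/2], [1/2, -1/2, -1], [-3/2, 3/2, 4]].
Y = S⁻¹P = [[0, -1/2, -1/2], [1/2, -1/2, -1], [-3/2, 3/2, 4]] · [[5, -38], [-5, 6], [3, -16]] = [[1, 5], [2, -6], [-3, 2]].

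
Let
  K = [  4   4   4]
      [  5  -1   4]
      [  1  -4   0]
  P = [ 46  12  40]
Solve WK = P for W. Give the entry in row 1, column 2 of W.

Since K sits to the right of W, W = PK⁻¹.
det K = 4; the adjugate gives K⁻¹ = [[4, -4, 5], [1, -1, 1], [-19/4, 5, -6]].
W = PK⁻¹ = [[46, 12, 40]] · [[4, -4, 5], [1, -1, 1], [-19/4, 5, -6]] = [[6, 4, 2]].

4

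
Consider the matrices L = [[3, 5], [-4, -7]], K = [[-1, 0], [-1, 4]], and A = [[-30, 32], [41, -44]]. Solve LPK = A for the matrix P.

P = L⁻¹AK⁻¹ (apply L⁻¹ on the left and K⁻¹ on the right).
det L = -1; the adjugate gives L⁻¹ = [[7, 5], [-4, -3]].
det K = -4; the adjugate gives K⁻¹ = [[-1, 0], [-1/4, 1/4]].
L⁻¹A = [[-5, 4], [-3, 4]].
P = (L⁻¹A)K⁻¹ = [[4, 1], [2, 1]].

P = [[4, 1], [2, 1]]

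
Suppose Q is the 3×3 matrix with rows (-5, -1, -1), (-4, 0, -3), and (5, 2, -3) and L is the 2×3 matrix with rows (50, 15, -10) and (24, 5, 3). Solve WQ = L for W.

Q is on the right of W, so right-multiply by Q⁻¹: W = LQ⁻¹.
det Q = 5, so Q⁻¹ = [[6/5, -1, 3/5], [-27/5, 4, -11/5], [-8/5, 1, -4/5]].
W = LQ⁻¹ = [[50, 15, -10], [24, 5, 3]] · [[6/5, -1, 3/5], [-27/5, 4, -11/5], [-8/5, 1, -4/5]] = [[-5, 0, 5], [-3, -1, 1]].

W = [[-5, 0, 5], [-3, -1, 1]]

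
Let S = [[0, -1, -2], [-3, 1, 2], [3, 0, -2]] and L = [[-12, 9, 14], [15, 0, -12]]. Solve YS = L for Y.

Right-multiplying both sides by S⁻¹ gives Y = LS⁻¹.
S has determinant 6; S⁻¹ = [[-1/3, -1/3, 0], [0, 1, 1], [-1/2, -1/2, -1/2]].
Y = LS⁻¹ = [[-12, 9, 14], [15, 0, -12]] · [[-1/3, -1/3, 0], [0, 1, 1], [-1/2, -1/2, -1/2]] = [[-3, 6, 2], [1, 1, 6]].

Y = [[-3, 6, 2], [1, 1, 6]]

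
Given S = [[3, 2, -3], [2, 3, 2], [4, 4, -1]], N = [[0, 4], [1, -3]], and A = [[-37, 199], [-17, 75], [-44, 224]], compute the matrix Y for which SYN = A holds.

Y = [[3, -5], [2, -5], [-3, 4]]

Isolating Y: multiply by S⁻¹ from the left and N⁻¹ from the right, so Y = S⁻¹AN⁻¹.
S has determinant -1; S⁻¹ = [[11, 10, -13], [-10, -9, 12], [4, 4, -5]].
det N = -4; the adjugate gives N⁻¹ = [[3/4, 1], [1/4, 0]].
S⁻¹A = [[-5, 27], [-5, 23], [4, -24]].
Y = (S⁻¹A)N⁻¹ = [[3, -5], [2, -5], [-3, 4]].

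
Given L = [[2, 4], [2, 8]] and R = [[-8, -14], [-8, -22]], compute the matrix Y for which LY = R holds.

Y = [[-4, -3], [0, -2]]

Left-multiplying both sides by L⁻¹ gives Y = L⁻¹R.
det L = 8, so L⁻¹ = [[1, -1/2], [-1/4, 1/4]].
Y = L⁻¹R = [[1, -1/2], [-1/4, 1/4]] · [[-8, -14], [-8, -22]] = [[-4, -3], [0, -2]].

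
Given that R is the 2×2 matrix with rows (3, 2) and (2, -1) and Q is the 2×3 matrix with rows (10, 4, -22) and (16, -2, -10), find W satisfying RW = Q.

W = [[6, 0, -6], [-4, 2, -2]]

Since R multiplies W on the left, W = R⁻¹Q.
det R = -7; the adjugate gives R⁻¹ = [[1/7, 2/7], [2/7, -3/7]].
W = R⁻¹Q = [[1/7, 2/7], [2/7, -3/7]] · [[10, 4, -22], [16, -2, -10]] = [[6, 0, -6], [-4, 2, -2]].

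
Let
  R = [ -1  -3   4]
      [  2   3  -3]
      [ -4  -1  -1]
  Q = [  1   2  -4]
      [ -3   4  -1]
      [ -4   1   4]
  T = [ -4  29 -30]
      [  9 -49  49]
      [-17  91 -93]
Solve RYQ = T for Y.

Y = R⁻¹TQ⁻¹ (apply R⁻¹ on the left and Q⁻¹ on the right).
det R = 4; the adjugate gives R⁻¹ = [[-3/2, -7/4, -3/4], [7/2, 17/4, 5/4], [5/2, 11/4, 3/4]].
Q has determinant -3; Q⁻¹ = [[-17/3, 4, -14/3], [-16/3, 4, -13/3], [-13/3, 3, -10/3]].
R⁻¹T = [[3, -26, 29], [3, 7, -13], [2, 6, -10]].
Y = (R⁻¹T)Q⁻¹ = [[-4, -5, 2], [2, 1, -1], [0, 2, -2]].

Y = [[-4, -5, 2], [2, 1, -1], [0, 2, -2]]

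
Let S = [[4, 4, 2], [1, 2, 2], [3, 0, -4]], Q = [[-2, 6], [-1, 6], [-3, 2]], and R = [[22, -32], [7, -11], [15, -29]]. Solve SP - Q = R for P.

P = [[4, -5], [1, -3], [0, 3]]

SP = R + Q = [[20, -26], [6, -5], [12, -27]].
Since S multiplies P on the left, P = S⁻¹(R + Q).
det S = -4, so S⁻¹ = [[2, -4, -1], [-5/2, 11/2, 3/2], [3/2, -3, -1]].
P = S⁻¹(R + Q) = [[4, -5], [1, -3], [0, 3]].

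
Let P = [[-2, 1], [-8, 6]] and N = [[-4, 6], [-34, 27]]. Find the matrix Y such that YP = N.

Y = [[-6, 2], [-3, 5]]

Right-multiplying both sides by P⁻¹ gives Y = NP⁻¹.
det P = -4, so P⁻¹ = [[-3/2, 1/4], [-2, 1/2]].
Y = NP⁻¹ = [[-4, 6], [-34, 27]] · [[-3/2, 1/4], [-2, 1/2]] = [[-6, 2], [-3, 5]].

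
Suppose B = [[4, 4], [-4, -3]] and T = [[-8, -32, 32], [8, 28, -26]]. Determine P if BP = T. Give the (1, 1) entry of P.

-2

Left-multiplying both sides by B⁻¹ gives P = B⁻¹T.
det B = 4, so B⁻¹ = [[-3/4, -1], [1, 1]].
P = B⁻¹T = [[-3/4, -1], [1, 1]] · [[-8, -32, 32], [8, 28, -26]] = [[-2, -4, 2], [0, -4, 6]].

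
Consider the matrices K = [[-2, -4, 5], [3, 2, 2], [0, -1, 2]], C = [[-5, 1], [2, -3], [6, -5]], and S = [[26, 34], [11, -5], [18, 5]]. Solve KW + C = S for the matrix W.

KW = S − C = [[31, 33], [9, -2], [12, 10]].
Left-multiplying both sides by K⁻¹ gives W = K⁻¹(S − C).
K has determinant -3; K⁻¹ = [[-2, -1, 6], [2, 4/3, -19/3], [1, 2/3, -8/3]].
W = K⁻¹(S − C) = [[1, -4], [-2, 0], [5, 5]].

W = [[1, -4], [-2, 0], [5, 5]]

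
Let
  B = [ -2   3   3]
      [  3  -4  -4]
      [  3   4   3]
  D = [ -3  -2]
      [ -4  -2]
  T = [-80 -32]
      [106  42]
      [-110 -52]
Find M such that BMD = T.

M = [[2, -1], [0, 5], [-4, 5]]

Isolating M: multiply by B⁻¹ from the left and D⁻¹ from the right, so M = B⁻¹TD⁻¹.
det B = 1; the adjugate gives B⁻¹ = [[4, 3, 0], [-21, -15, 1], [24, 17, -1]].
det D = -2; the adjugate gives D⁻¹ = [[1, -1], [-2, 3/2]].
B⁻¹T = [[-2, -2], [-20, -10], [-8, -2]].
M = (B⁻¹T)D⁻¹ = [[2, -1], [0, 5], [-4, 5]].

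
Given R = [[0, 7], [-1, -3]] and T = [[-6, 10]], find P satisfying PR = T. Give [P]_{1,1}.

4

R is on the right of P, so right-multiply by R⁻¹: P = TR⁻¹.
det R = 7; the adjugate gives R⁻¹ = [[-3/7, -1], [1/7, 0]].
P = TR⁻¹ = [[-6, 10]] · [[-3/7, -1], [1/7, 0]] = [[4, 6]].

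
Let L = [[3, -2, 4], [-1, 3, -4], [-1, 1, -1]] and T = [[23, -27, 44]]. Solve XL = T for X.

L is on the right of X, so right-multiply by L⁻¹: X = TL⁻¹.
det L = 5; the adjugate gives L⁻¹ = [[1/5, 2/5, -4/5], [3/5, 1/5, 8/5], [2/5, -1/5, 7/5]].
X = TL⁻¹ = [[23, -27, 44]] · [[1/5, 2/5, -4/5], [3/5, 1/5, 8/5], [2/5, -1/5, 7/5]] = [[6, -5, 0]].

X = [[6, -5, 0]]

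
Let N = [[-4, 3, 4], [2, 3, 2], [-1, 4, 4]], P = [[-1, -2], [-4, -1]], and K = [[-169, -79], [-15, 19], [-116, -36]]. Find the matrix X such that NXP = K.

X = N⁻¹KP⁻¹ (apply N⁻¹ on the left and P⁻¹ on the right).
N has determinant -2; N⁻¹ = [[-2, -2, 3], [5, 6, -8], [-11/2, -13/2, 9]].
P has determinant -7; P⁻¹ = [[1/7, -2/7], [-4/7, 1/7]].
N⁻¹K = [[20, 12], [-7, 7], [-17, -13]].
X = (N⁻¹K)P⁻¹ = [[-4, -4], [-5, 3], [5, 3]].

X = [[-4, -4], [-5, 3], [5, 3]]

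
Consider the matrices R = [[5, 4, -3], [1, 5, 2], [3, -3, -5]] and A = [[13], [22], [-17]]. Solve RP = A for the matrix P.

R is on the left of P, so left-multiply by R⁻¹: P = R⁻¹A.
det R = 3; the adjugate gives R⁻¹ = [[-19/3, 29/3, 23/3], [11/3, -16/3, -13/3], [-6, 9, 7]].
P = R⁻¹A = [[-19/3, 29/3, 23/3], [11/3, -16/3, -13/3], [-6, 9, 7]] · [[13], [22], [-17]] = [[0], [4], [1]].

P = [[0], [4], [1]]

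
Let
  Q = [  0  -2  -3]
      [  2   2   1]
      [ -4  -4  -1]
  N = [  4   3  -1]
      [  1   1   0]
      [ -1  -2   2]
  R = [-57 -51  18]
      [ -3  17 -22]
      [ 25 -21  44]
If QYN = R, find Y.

Left-multiply by Q⁻¹ and right-multiply by N⁻¹: Y = Q⁻¹RN⁻¹.
det Q = 4, so Q⁻¹ = [[1/2, 5/2, 1], [-1/2, -3, -3/2], [0, 2, 1]].
det N = 3, so N⁻¹ = [[2/3, -4/3, 1/3], [-2/3, 7/3, -1/3], [-1/3, 5/3, 1/3]].
Q⁻¹R = [[-11, -4, -2], [0, 6, -9], [19, 13, 0]].
Y = (Q⁻¹R)N⁻¹ = [[-4, 2, -3], [-1, -1, -5], [4, 5, 2]].

Y = [[-4, 2, -3], [-1, -1, -5], [4, 5, 2]]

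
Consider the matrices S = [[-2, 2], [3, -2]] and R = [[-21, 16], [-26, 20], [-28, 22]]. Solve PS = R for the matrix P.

P = [[3, -5], [4, -6], [5, -6]]

S is on the right of P, so right-multiply by S⁻¹: P = RS⁻¹.
det S = -2, so S⁻¹ = [[1, 1], [3/2, 1]].
P = RS⁻¹ = [[-21, 16], [-26, 20], [-28, 22]] · [[1, 1], [3/2, 1]] = [[3, -5], [4, -6], [5, -6]].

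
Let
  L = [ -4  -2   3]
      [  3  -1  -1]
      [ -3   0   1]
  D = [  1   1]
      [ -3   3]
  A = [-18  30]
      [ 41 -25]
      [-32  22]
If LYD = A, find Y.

Y = [[3, -3], [-3, 2], [4, 0]]

Left-multiply by L⁻¹ and right-multiply by D⁻¹: Y = L⁻¹AD⁻¹.
det L = -5, so L⁻¹ = [[1/5, -2/5, -1], [0, -1, -1], [3/5, -6/5, -2]].
D has determinant 6; D⁻¹ = [[1/2, -1/6], [1/2, 1/6]].
L⁻¹A = [[12, -6], [-9, 3], [4, 4]].
Y = (L⁻¹A)D⁻¹ = [[3, -3], [-3, 2], [4, 0]].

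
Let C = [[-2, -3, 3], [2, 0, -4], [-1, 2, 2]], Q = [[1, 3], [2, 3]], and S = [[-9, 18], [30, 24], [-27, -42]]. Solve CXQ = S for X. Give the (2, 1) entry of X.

-4

X = C⁻¹SQ⁻¹ (apply C⁻¹ on the left and Q⁻¹ on the right).
det C = -4; the adjugate gives C⁻¹ = [[-2, -3, -3], [0, 1/4, 1/2], [-1, -7/4, -3/2]].
Q has determinant -3; Q⁻¹ = [[-1, 1], [2/3, -1/3]].
C⁻¹S = [[9, 18], [-6, -15], [-3, 3]].
X = (C⁻¹S)Q⁻¹ = [[3, 3], [-4, -1], [5, -4]].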